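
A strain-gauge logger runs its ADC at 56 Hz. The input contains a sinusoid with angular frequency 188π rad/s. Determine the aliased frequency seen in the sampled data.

ω = 188π rad/s → f = ω/(2π) = 94 Hz.
94 Hz mod fs = 38 Hz.
38 Hz > fs/2 = 28 Hz, folds to fs − 38 Hz = 18 Hz.

18 Hz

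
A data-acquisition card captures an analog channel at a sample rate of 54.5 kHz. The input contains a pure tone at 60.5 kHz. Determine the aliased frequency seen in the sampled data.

6 kHz

60.5 kHz mod fs = 6 kHz.
6 kHz ≤ fs/2 = 27.25 kHz, appears at 6 kHz.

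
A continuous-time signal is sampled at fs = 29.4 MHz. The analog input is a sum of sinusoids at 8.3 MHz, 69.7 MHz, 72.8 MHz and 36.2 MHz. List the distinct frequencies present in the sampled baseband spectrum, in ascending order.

fs/2 = 14.7 MHz.
8.3 MHz ≤ fs/2 = 14.7 MHz, passes unchanged.
69.7 MHz mod fs = 10.9 MHz.
10.9 MHz ≤ fs/2 = 14.7 MHz, appears at 10.9 MHz.
72.8 MHz mod fs = 14 MHz.
14 MHz ≤ fs/2 = 14.7 MHz, appears at 14 MHz.
36.2 MHz mod fs = 6.8 MHz.
6.8 MHz ≤ fs/2 = 14.7 MHz, appears at 6.8 MHz.
Distinct values: {6.8 MHz, 8.3 MHz, 10.9 MHz, 14 MHz}.

6.8 MHz, 8.3 MHz, 10.9 MHz, 14 MHz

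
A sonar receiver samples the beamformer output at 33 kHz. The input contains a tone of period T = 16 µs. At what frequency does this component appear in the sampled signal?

3.5 kHz

T = 16 µs → f = 1/T = 62.5 kHz.
62.5 kHz mod fs = 29.5 kHz.
29.5 kHz > fs/2 = 16.5 kHz, folds to fs − 29.5 kHz = 3.5 kHz.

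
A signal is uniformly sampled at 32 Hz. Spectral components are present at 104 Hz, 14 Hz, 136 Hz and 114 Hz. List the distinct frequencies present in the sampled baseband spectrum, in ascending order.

8 Hz, 14 Hz

fs/2 = 16 Hz.
104 Hz mod fs = 8 Hz.
8 Hz ≤ fs/2 = 16 Hz, appears at 8 Hz.
14 Hz ≤ fs/2 = 16 Hz, passes unchanged.
136 Hz mod fs = 8 Hz.
8 Hz ≤ fs/2 = 16 Hz, appears at 8 Hz.
114 Hz mod fs = 18 Hz.
18 Hz > fs/2 = 16 Hz, folds to fs − 18 Hz = 14 Hz.
Distinct values: {8 Hz, 14 Hz}.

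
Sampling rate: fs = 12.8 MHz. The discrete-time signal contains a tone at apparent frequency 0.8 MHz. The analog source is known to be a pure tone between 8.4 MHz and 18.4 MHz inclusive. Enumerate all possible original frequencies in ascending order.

12 MHz, 13.6 MHz

Frequencies that alias to 0.8 MHz are k·fs ± 0.8 MHz for integer k ≥ 0.
k=0: 0.8 MHz.
k=1: 12 MHz, 13.6 MHz.
k=2: 24.8 MHz, 26.4 MHz.
Within [8.4 MHz, 18.4 MHz]: 12 MHz, 13.6 MHz.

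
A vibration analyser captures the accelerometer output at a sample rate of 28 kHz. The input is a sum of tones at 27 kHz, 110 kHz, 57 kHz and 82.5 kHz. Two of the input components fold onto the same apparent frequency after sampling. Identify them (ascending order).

fs/2 = 14 kHz.
27 kHz > fs/2 = 14 kHz, folds to fs − 27 kHz = 1 kHz.
110 kHz mod fs = 26 kHz.
26 kHz > fs/2 = 14 kHz, folds to fs − 26 kHz = 2 kHz.
57 kHz mod fs = 1 kHz.
1 kHz ≤ fs/2 = 14 kHz, appears at 1 kHz.
82.5 kHz mod fs = 26.5 kHz.
26.5 kHz > fs/2 = 14 kHz, folds to fs − 26.5 kHz = 1.5 kHz.
27 kHz and 57 kHz both map to 1 kHz.

27 kHz, 57 kHz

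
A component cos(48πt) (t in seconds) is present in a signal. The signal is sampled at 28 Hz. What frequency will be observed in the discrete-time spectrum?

4 Hz

ω = 48π rad/s → f = ω/(2π) = 24 Hz.
24 Hz > fs/2 = 14 Hz, folds to fs − 24 Hz = 4 Hz.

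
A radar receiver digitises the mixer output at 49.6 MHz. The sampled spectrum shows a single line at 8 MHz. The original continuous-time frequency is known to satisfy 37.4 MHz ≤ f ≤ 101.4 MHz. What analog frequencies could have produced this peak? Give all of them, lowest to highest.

Frequencies that alias to 8 MHz are k·fs ± 8 MHz for integer k ≥ 0.
k=0: 8 MHz.
k=1: 41.6 MHz, 57.6 MHz.
k=2: 91.2 MHz, 107.2 MHz.
k=3: 140.8 MHz, 156.8 MHz.
Within [37.4 MHz, 101.4 MHz]: 41.6 MHz, 57.6 MHz, 91.2 MHz.

41.6 MHz, 57.6 MHz, 91.2 MHz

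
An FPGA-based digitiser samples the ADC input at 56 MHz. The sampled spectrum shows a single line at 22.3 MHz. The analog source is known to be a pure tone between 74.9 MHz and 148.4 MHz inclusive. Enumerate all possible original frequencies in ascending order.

Frequencies that alias to 22.3 MHz are k·fs ± 22.3 MHz for integer k ≥ 0.
k=0: 22.3 MHz.
k=1: 33.7 MHz, 78.3 MHz.
k=2: 89.7 MHz, 134.3 MHz.
k=3: 145.7 MHz, 190.3 MHz.
k=4: 201.7 MHz, 246.3 MHz.
Within [74.9 MHz, 148.4 MHz]: 78.3 MHz, 89.7 MHz, 134.3 MHz, 145.7 MHz.

78.3 MHz, 89.7 MHz, 134.3 MHz, 145.7 MHz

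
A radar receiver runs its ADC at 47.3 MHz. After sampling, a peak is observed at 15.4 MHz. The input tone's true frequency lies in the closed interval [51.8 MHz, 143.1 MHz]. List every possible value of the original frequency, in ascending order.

62.7 MHz, 79.2 MHz, 110 MHz, 126.5 MHz

Frequencies that alias to 15.4 MHz are k·fs ± 15.4 MHz for integer k ≥ 0.
k=0: 15.4 MHz.
k=1: 31.9 MHz, 62.7 MHz.
k=2: 79.2 MHz, 110 MHz.
k=3: 126.5 MHz, 157.3 MHz.
k=4: 173.8 MHz, 204.6 MHz.
Within [51.8 MHz, 143.1 MHz]: 62.7 MHz, 79.2 MHz, 110 MHz, 126.5 MHz.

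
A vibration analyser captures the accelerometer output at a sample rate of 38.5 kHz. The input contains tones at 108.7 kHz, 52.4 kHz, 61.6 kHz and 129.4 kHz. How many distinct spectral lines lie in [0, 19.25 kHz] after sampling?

3

fs/2 = 19.25 kHz.
108.7 kHz mod fs = 31.7 kHz.
31.7 kHz > fs/2 = 19.25 kHz, folds to fs − 31.7 kHz = 6.8 kHz.
52.4 kHz mod fs = 13.9 kHz.
13.9 kHz ≤ fs/2 = 19.25 kHz, appears at 13.9 kHz.
61.6 kHz mod fs = 23.1 kHz.
23.1 kHz > fs/2 = 19.25 kHz, folds to fs − 23.1 kHz = 15.4 kHz.
129.4 kHz mod fs = 13.9 kHz.
13.9 kHz ≤ fs/2 = 19.25 kHz, appears at 13.9 kHz.
Distinct values: {6.8 kHz, 13.9 kHz, 15.4 kHz} → 3.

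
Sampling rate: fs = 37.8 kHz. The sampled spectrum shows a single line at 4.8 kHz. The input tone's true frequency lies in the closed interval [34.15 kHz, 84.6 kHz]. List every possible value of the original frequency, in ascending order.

42.6 kHz, 70.8 kHz, 80.4 kHz

Frequencies that alias to 4.8 kHz are k·fs ± 4.8 kHz for integer k ≥ 0.
k=0: 4.8 kHz.
k=1: 33 kHz, 42.6 kHz.
k=2: 70.8 kHz, 80.4 kHz.
k=3: 108.6 kHz, 118.2 kHz.
Within [34.15 kHz, 84.6 kHz]: 42.6 kHz, 70.8 kHz, 80.4 kHz.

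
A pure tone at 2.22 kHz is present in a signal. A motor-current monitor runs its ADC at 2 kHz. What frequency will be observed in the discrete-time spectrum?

2.22 kHz mod fs = 0.22 kHz.
0.22 kHz ≤ fs/2 = 1 kHz, appears at 0.22 kHz.

0.22 kHz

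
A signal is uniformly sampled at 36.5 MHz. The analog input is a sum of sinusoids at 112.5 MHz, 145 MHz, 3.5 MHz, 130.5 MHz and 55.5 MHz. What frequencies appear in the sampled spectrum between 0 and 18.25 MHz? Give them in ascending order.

1 MHz, 3 MHz, 3.5 MHz, 15.5 MHz, 17.5 MHz

fs/2 = 18.25 MHz.
112.5 MHz mod fs = 3 MHz.
3 MHz ≤ fs/2 = 18.25 MHz, appears at 3 MHz.
145 MHz mod fs = 35.5 MHz.
35.5 MHz > fs/2 = 18.25 MHz, folds to fs − 35.5 MHz = 1 MHz.
3.5 MHz ≤ fs/2 = 18.25 MHz, passes unchanged.
130.5 MHz mod fs = 21 MHz.
21 MHz > fs/2 = 18.25 MHz, folds to fs − 21 MHz = 15.5 MHz.
55.5 MHz mod fs = 19 MHz.
19 MHz > fs/2 = 18.25 MHz, folds to fs − 19 MHz = 17.5 MHz.
Distinct values: {1 MHz, 3 MHz, 3.5 MHz, 15.5 MHz, 17.5 MHz}.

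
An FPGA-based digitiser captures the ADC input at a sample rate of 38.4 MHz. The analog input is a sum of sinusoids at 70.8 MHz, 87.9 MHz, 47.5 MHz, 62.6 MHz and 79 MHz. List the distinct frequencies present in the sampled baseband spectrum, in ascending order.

fs/2 = 19.2 MHz.
70.8 MHz mod fs = 32.4 MHz.
32.4 MHz > fs/2 = 19.2 MHz, folds to fs − 32.4 MHz = 6 MHz.
87.9 MHz mod fs = 11.1 MHz.
11.1 MHz ≤ fs/2 = 19.2 MHz, appears at 11.1 MHz.
47.5 MHz mod fs = 9.1 MHz.
9.1 MHz ≤ fs/2 = 19.2 MHz, appears at 9.1 MHz.
62.6 MHz mod fs = 24.2 MHz.
24.2 MHz > fs/2 = 19.2 MHz, folds to fs − 24.2 MHz = 14.2 MHz.
79 MHz mod fs = 2.2 MHz.
2.2 MHz ≤ fs/2 = 19.2 MHz, appears at 2.2 MHz.
Distinct values: {2.2 MHz, 6 MHz, 9.1 MHz, 11.1 MHz, 14.2 MHz}.

2.2 MHz, 6 MHz, 9.1 MHz, 11.1 MHz, 14.2 MHz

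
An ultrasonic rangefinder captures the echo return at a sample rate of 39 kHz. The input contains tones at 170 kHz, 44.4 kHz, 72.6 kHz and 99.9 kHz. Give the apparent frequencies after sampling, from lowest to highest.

fs/2 = 19.5 kHz.
170 kHz mod fs = 14 kHz.
14 kHz ≤ fs/2 = 19.5 kHz, appears at 14 kHz.
44.4 kHz mod fs = 5.4 kHz.
5.4 kHz ≤ fs/2 = 19.5 kHz, appears at 5.4 kHz.
72.6 kHz mod fs = 33.6 kHz.
33.6 kHz > fs/2 = 19.5 kHz, folds to fs − 33.6 kHz = 5.4 kHz.
99.9 kHz mod fs = 21.9 kHz.
21.9 kHz > fs/2 = 19.5 kHz, folds to fs − 21.9 kHz = 17.1 kHz.
Distinct values: {5.4 kHz, 14 kHz, 17.1 kHz}.

5.4 kHz, 14 kHz, 17.1 kHz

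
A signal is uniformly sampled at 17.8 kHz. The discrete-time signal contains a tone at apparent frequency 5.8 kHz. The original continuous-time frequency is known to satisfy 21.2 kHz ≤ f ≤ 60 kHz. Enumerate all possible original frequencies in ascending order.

Frequencies that alias to 5.8 kHz are k·fs ± 5.8 kHz for integer k ≥ 0.
k=0: 5.8 kHz.
k=1: 12 kHz, 23.6 kHz.
k=2: 29.8 kHz, 41.4 kHz.
k=3: 47.6 kHz, 59.2 kHz.
k=4: 65.4 kHz, 77 kHz.
Within [21.2 kHz, 60 kHz]: 23.6 kHz, 29.8 kHz, 41.4 kHz, 47.6 kHz, 59.2 kHz.

23.6 kHz, 29.8 kHz, 41.4 kHz, 47.6 kHz, 59.2 kHz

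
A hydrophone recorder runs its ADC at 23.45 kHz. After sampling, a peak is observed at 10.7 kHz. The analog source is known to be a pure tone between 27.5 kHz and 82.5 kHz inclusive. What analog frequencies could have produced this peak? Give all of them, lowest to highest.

Frequencies that alias to 10.7 kHz are k·fs ± 10.7 kHz for integer k ≥ 0.
k=0: 10.7 kHz.
k=1: 12.75 kHz, 34.15 kHz.
k=2: 36.2 kHz, 57.6 kHz.
k=3: 59.65 kHz, 81.05 kHz.
k=4: 83.1 kHz, 104.5 kHz.
Within [27.5 kHz, 82.5 kHz]: 34.15 kHz, 36.2 kHz, 57.6 kHz, 59.65 kHz, 81.05 kHz.

34.15 kHz, 36.2 kHz, 57.6 kHz, 59.65 kHz, 81.05 kHz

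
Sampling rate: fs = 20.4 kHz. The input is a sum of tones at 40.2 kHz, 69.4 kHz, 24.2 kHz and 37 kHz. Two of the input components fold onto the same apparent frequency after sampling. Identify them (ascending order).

24.2 kHz, 37 kHz

fs/2 = 10.2 kHz.
40.2 kHz mod fs = 19.8 kHz.
19.8 kHz > fs/2 = 10.2 kHz, folds to fs − 19.8 kHz = 0.6 kHz.
69.4 kHz mod fs = 8.2 kHz.
8.2 kHz ≤ fs/2 = 10.2 kHz, appears at 8.2 kHz.
24.2 kHz mod fs = 3.8 kHz.
3.8 kHz ≤ fs/2 = 10.2 kHz, appears at 3.8 kHz.
37 kHz mod fs = 16.6 kHz.
16.6 kHz > fs/2 = 10.2 kHz, folds to fs − 16.6 kHz = 3.8 kHz.
24.2 kHz and 37 kHz both map to 3.8 kHz.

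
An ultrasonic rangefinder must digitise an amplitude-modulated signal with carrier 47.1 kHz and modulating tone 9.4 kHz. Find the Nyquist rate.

AM sidebands sit at fc ± fm = 37.7 kHz and 56.5 kHz.
Highest-frequency component: 56.5 kHz.
Nyquist rate = 2 × 56.5 kHz = 113 kHz.

113 kHz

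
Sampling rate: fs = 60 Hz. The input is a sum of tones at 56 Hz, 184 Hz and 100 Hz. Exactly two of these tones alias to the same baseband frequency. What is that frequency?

4 Hz

fs/2 = 30 Hz.
56 Hz > fs/2 = 30 Hz, folds to fs − 56 Hz = 4 Hz.
184 Hz mod fs = 4 Hz.
4 Hz ≤ fs/2 = 30 Hz, appears at 4 Hz.
100 Hz mod fs = 40 Hz.
40 Hz > fs/2 = 30 Hz, folds to fs − 40 Hz = 20 Hz.
56 Hz and 184 Hz both map to 4 Hz.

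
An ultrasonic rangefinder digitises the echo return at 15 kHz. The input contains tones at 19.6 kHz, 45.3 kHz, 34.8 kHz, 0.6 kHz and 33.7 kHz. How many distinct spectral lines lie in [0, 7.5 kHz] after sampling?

fs/2 = 7.5 kHz.
19.6 kHz mod fs = 4.6 kHz.
4.6 kHz ≤ fs/2 = 7.5 kHz, appears at 4.6 kHz.
45.3 kHz mod fs = 0.3 kHz.
0.3 kHz ≤ fs/2 = 7.5 kHz, appears at 0.3 kHz.
34.8 kHz mod fs = 4.8 kHz.
4.8 kHz ≤ fs/2 = 7.5 kHz, appears at 4.8 kHz.
0.6 kHz ≤ fs/2 = 7.5 kHz, passes unchanged.
33.7 kHz mod fs = 3.7 kHz.
3.7 kHz ≤ fs/2 = 7.5 kHz, appears at 3.7 kHz.
Distinct values: {0.3 kHz, 0.6 kHz, 3.7 kHz, 4.6 kHz, 4.8 kHz} → 5.

5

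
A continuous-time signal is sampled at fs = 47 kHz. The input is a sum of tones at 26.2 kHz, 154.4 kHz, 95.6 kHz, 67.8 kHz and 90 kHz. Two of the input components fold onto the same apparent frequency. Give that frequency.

fs/2 = 23.5 kHz.
26.2 kHz > fs/2 = 23.5 kHz, folds to fs − 26.2 kHz = 20.8 kHz.
154.4 kHz mod fs = 13.4 kHz.
13.4 kHz ≤ fs/2 = 23.5 kHz, appears at 13.4 kHz.
95.6 kHz mod fs = 1.6 kHz.
1.6 kHz ≤ fs/2 = 23.5 kHz, appears at 1.6 kHz.
67.8 kHz mod fs = 20.8 kHz.
20.8 kHz ≤ fs/2 = 23.5 kHz, appears at 20.8 kHz.
90 kHz mod fs = 43 kHz.
43 kHz > fs/2 = 23.5 kHz, folds to fs − 43 kHz = 4 kHz.
26.2 kHz and 67.8 kHz both map to 20.8 kHz.

20.8 kHz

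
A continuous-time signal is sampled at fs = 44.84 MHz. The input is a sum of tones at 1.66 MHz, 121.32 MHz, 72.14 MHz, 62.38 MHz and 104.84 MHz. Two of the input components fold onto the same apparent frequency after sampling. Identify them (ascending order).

62.38 MHz, 72.14 MHz

fs/2 = 22.42 MHz.
1.66 MHz ≤ fs/2 = 22.42 MHz, passes unchanged.
121.32 MHz mod fs = 31.64 MHz.
31.64 MHz > fs/2 = 22.42 MHz, folds to fs − 31.64 MHz = 13.2 MHz.
72.14 MHz mod fs = 27.3 MHz.
27.3 MHz > fs/2 = 22.42 MHz, folds to fs − 27.3 MHz = 17.54 MHz.
62.38 MHz mod fs = 17.54 MHz.
17.54 MHz ≤ fs/2 = 22.42 MHz, appears at 17.54 MHz.
104.84 MHz mod fs = 15.16 MHz.
15.16 MHz ≤ fs/2 = 22.42 MHz, appears at 15.16 MHz.
62.38 MHz and 72.14 MHz both map to 17.54 MHz.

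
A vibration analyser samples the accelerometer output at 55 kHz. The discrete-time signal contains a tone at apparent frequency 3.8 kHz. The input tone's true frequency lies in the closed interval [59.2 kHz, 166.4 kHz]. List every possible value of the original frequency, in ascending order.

Frequencies that alias to 3.8 kHz are k·fs ± 3.8 kHz for integer k ≥ 0.
k=0: 3.8 kHz.
k=1: 51.2 kHz, 58.8 kHz.
k=2: 106.2 kHz, 113.8 kHz.
k=3: 161.2 kHz, 168.8 kHz.
k=4: 216.2 kHz, 223.8 kHz.
Within [59.2 kHz, 166.4 kHz]: 106.2 kHz, 113.8 kHz, 161.2 kHz.

106.2 kHz, 113.8 kHz, 161.2 kHz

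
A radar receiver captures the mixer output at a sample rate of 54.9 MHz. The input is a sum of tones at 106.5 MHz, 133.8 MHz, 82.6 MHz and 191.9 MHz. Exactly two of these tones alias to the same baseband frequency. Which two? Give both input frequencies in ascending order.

fs/2 = 27.45 MHz.
106.5 MHz mod fs = 51.6 MHz.
51.6 MHz > fs/2 = 27.45 MHz, folds to fs − 51.6 MHz = 3.3 MHz.
133.8 MHz mod fs = 24 MHz.
24 MHz ≤ fs/2 = 27.45 MHz, appears at 24 MHz.
82.6 MHz mod fs = 27.7 MHz.
27.7 MHz > fs/2 = 27.45 MHz, folds to fs − 27.7 MHz = 27.2 MHz.
191.9 MHz mod fs = 27.2 MHz.
27.2 MHz ≤ fs/2 = 27.45 MHz, appears at 27.2 MHz.
82.6 MHz and 191.9 MHz both map to 27.2 MHz.

82.6 MHz, 191.9 MHz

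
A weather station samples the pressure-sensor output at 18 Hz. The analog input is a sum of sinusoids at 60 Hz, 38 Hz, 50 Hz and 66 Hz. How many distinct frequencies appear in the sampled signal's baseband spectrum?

fs/2 = 9 Hz.
60 Hz mod fs = 6 Hz.
6 Hz ≤ fs/2 = 9 Hz, appears at 6 Hz.
38 Hz mod fs = 2 Hz.
2 Hz ≤ fs/2 = 9 Hz, appears at 2 Hz.
50 Hz mod fs = 14 Hz.
14 Hz > fs/2 = 9 Hz, folds to fs − 14 Hz = 4 Hz.
66 Hz mod fs = 12 Hz.
12 Hz > fs/2 = 9 Hz, folds to fs − 12 Hz = 6 Hz.
Distinct values: {2 Hz, 4 Hz, 6 Hz} → 3.

3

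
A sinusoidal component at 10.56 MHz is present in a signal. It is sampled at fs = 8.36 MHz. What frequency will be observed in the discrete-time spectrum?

10.56 MHz mod fs = 2.2 MHz.
2.2 MHz ≤ fs/2 = 4.18 MHz, appears at 2.2 MHz.

2.2 MHz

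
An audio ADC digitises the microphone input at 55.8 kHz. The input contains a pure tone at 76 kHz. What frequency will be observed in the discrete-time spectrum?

76 kHz mod fs = 20.2 kHz.
20.2 kHz ≤ fs/2 = 27.9 kHz, appears at 20.2 kHz.

20.2 kHz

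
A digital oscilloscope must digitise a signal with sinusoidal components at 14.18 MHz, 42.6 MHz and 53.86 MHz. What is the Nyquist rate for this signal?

107.72 MHz

Highest-frequency component: 53.86 MHz.
Nyquist rate = 2 × 53.86 MHz = 107.72 MHz.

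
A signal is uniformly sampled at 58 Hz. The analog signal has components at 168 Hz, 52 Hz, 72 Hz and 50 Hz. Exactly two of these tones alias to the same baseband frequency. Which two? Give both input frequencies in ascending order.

fs/2 = 29 Hz.
168 Hz mod fs = 52 Hz.
52 Hz > fs/2 = 29 Hz, folds to fs − 52 Hz = 6 Hz.
52 Hz > fs/2 = 29 Hz, folds to fs − 52 Hz = 6 Hz.
72 Hz mod fs = 14 Hz.
14 Hz ≤ fs/2 = 29 Hz, appears at 14 Hz.
50 Hz > fs/2 = 29 Hz, folds to fs − 50 Hz = 8 Hz.
52 Hz and 168 Hz both map to 6 Hz.

52 Hz, 168 Hz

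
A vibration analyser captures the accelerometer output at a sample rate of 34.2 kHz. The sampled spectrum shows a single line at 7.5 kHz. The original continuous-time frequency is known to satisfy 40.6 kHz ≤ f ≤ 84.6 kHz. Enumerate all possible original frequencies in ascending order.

Frequencies that alias to 7.5 kHz are k·fs ± 7.5 kHz for integer k ≥ 0.
k=0: 7.5 kHz.
k=1: 26.7 kHz, 41.7 kHz.
k=2: 60.9 kHz, 75.9 kHz.
k=3: 95.1 kHz, 110.1 kHz.
Within [40.6 kHz, 84.6 kHz]: 41.7 kHz, 60.9 kHz, 75.9 kHz.

41.7 kHz, 60.9 kHz, 75.9 kHz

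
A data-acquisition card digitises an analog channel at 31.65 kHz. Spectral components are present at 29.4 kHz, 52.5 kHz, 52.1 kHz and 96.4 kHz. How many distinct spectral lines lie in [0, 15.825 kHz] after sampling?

4

fs/2 = 15.825 kHz.
29.4 kHz > fs/2 = 15.825 kHz, folds to fs − 29.4 kHz = 2.25 kHz.
52.5 kHz mod fs = 20.85 kHz.
20.85 kHz > fs/2 = 15.825 kHz, folds to fs − 20.85 kHz = 10.8 kHz.
52.1 kHz mod fs = 20.45 kHz.
20.45 kHz > fs/2 = 15.825 kHz, folds to fs − 20.45 kHz = 11.2 kHz.
96.4 kHz mod fs = 1.45 kHz.
1.45 kHz ≤ fs/2 = 15.825 kHz, appears at 1.45 kHz.
Distinct values: {1.45 kHz, 2.25 kHz, 10.8 kHz, 11.2 kHz} → 4.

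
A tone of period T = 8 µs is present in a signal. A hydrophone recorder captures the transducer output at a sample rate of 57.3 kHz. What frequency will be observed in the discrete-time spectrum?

T = 8 µs → f = 1/T = 125 kHz.
125 kHz mod fs = 10.4 kHz.
10.4 kHz ≤ fs/2 = 28.65 kHz, appears at 10.4 kHz.

10.4 kHz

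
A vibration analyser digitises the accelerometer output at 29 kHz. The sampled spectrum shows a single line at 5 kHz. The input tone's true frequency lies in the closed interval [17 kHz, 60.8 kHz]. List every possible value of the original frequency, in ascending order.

Frequencies that alias to 5 kHz are k·fs ± 5 kHz for integer k ≥ 0.
k=0: 5 kHz.
k=1: 24 kHz, 34 kHz.
k=2: 53 kHz, 63 kHz.
k=3: 82 kHz, 92 kHz.
Within [17 kHz, 60.8 kHz]: 24 kHz, 34 kHz, 53 kHz.

24 kHz, 34 kHz, 53 kHz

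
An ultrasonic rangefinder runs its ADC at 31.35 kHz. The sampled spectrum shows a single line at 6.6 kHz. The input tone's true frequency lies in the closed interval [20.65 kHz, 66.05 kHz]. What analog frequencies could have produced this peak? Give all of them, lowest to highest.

24.75 kHz, 37.95 kHz, 56.1 kHz

Frequencies that alias to 6.6 kHz are k·fs ± 6.6 kHz for integer k ≥ 0.
k=0: 6.6 kHz.
k=1: 24.75 kHz, 37.95 kHz.
k=2: 56.1 kHz, 69.3 kHz.
k=3: 87.45 kHz, 100.65 kHz.
Within [20.65 kHz, 66.05 kHz]: 24.75 kHz, 37.95 kHz, 56.1 kHz.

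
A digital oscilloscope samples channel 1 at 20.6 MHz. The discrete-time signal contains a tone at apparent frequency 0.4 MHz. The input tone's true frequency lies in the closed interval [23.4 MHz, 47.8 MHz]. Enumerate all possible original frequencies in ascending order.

Frequencies that alias to 0.4 MHz are k·fs ± 0.4 MHz for integer k ≥ 0.
k=0: 0.4 MHz.
k=1: 20.2 MHz, 21 MHz.
k=2: 40.8 MHz, 41.6 MHz.
k=3: 61.4 MHz, 62.2 MHz.
Within [23.4 MHz, 47.8 MHz]: 40.8 MHz, 41.6 MHz.

40.8 MHz, 41.6 MHz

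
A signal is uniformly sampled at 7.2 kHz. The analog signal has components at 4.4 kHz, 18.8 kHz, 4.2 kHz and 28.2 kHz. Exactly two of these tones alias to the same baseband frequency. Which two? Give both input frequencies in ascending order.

fs/2 = 3.6 kHz.
4.4 kHz > fs/2 = 3.6 kHz, folds to fs − 4.4 kHz = 2.8 kHz.
18.8 kHz mod fs = 4.4 kHz.
4.4 kHz > fs/2 = 3.6 kHz, folds to fs − 4.4 kHz = 2.8 kHz.
4.2 kHz > fs/2 = 3.6 kHz, folds to fs − 4.2 kHz = 3 kHz.
28.2 kHz mod fs = 6.6 kHz.
6.6 kHz > fs/2 = 3.6 kHz, folds to fs − 6.6 kHz = 0.6 kHz.
4.4 kHz and 18.8 kHz both map to 2.8 kHz.

4.4 kHz, 18.8 kHz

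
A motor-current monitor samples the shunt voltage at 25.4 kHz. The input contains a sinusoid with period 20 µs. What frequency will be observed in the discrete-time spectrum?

T = 20 µs → f = 1/T = 50 kHz.
50 kHz mod fs = 24.6 kHz.
24.6 kHz > fs/2 = 12.7 kHz, folds to fs − 24.6 kHz = 0.8 kHz.

0.8 kHz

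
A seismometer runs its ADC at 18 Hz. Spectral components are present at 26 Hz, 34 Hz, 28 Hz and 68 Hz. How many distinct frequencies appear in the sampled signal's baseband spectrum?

3

fs/2 = 9 Hz.
26 Hz mod fs = 8 Hz.
8 Hz ≤ fs/2 = 9 Hz, appears at 8 Hz.
34 Hz mod fs = 16 Hz.
16 Hz > fs/2 = 9 Hz, folds to fs − 16 Hz = 2 Hz.
28 Hz mod fs = 10 Hz.
10 Hz > fs/2 = 9 Hz, folds to fs − 10 Hz = 8 Hz.
68 Hz mod fs = 14 Hz.
14 Hz > fs/2 = 9 Hz, folds to fs − 14 Hz = 4 Hz.
Distinct values: {2 Hz, 4 Hz, 8 Hz} → 3.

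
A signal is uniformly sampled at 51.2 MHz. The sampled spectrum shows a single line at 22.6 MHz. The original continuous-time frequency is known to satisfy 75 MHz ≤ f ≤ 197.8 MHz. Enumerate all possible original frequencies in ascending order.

79.8 MHz, 125 MHz, 131 MHz, 176.2 MHz, 182.2 MHz

Frequencies that alias to 22.6 MHz are k·fs ± 22.6 MHz for integer k ≥ 0.
k=0: 22.6 MHz.
k=1: 28.6 MHz, 73.8 MHz.
k=2: 79.8 MHz, 125 MHz.
k=3: 131 MHz, 176.2 MHz.
k=4: 182.2 MHz, 227.4 MHz.
k=5: 233.4 MHz, 278.6 MHz.
Within [75 MHz, 197.8 MHz]: 79.8 MHz, 125 MHz, 131 MHz, 176.2 MHz, 182.2 MHz.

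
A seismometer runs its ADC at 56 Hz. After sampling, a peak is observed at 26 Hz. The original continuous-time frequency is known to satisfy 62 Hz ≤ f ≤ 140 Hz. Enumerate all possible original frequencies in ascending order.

Frequencies that alias to 26 Hz are k·fs ± 26 Hz for integer k ≥ 0.
k=0: 26 Hz.
k=1: 30 Hz, 82 Hz.
k=2: 86 Hz, 138 Hz.
k=3: 142 Hz, 194 Hz.
Within [62 Hz, 140 Hz]: 82 Hz, 86 Hz, 138 Hz.

82 Hz, 86 Hz, 138 Hz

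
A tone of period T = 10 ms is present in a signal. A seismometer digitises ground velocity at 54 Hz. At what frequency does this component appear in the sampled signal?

8 Hz

T = 10 ms → f = 1/T = 100 Hz.
100 Hz mod fs = 46 Hz.
46 Hz > fs/2 = 27 Hz, folds to fs − 46 Hz = 8 Hz.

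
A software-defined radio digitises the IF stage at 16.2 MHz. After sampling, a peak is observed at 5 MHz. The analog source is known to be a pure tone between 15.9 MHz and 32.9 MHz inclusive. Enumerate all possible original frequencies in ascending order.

21.2 MHz, 27.4 MHz

Frequencies that alias to 5 MHz are k·fs ± 5 MHz for integer k ≥ 0.
k=0: 5 MHz.
k=1: 11.2 MHz, 21.2 MHz.
k=2: 27.4 MHz, 37.4 MHz.
k=3: 43.6 MHz, 53.6 MHz.
Within [15.9 MHz, 32.9 MHz]: 21.2 MHz, 27.4 MHz.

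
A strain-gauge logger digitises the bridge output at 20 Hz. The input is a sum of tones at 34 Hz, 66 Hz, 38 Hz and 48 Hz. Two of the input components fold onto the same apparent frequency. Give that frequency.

6 Hz

fs/2 = 10 Hz.
34 Hz mod fs = 14 Hz.
14 Hz > fs/2 = 10 Hz, folds to fs − 14 Hz = 6 Hz.
66 Hz mod fs = 6 Hz.
6 Hz ≤ fs/2 = 10 Hz, appears at 6 Hz.
38 Hz mod fs = 18 Hz.
18 Hz > fs/2 = 10 Hz, folds to fs − 18 Hz = 2 Hz.
48 Hz mod fs = 8 Hz.
8 Hz ≤ fs/2 = 10 Hz, appears at 8 Hz.
34 Hz and 66 Hz both map to 6 Hz.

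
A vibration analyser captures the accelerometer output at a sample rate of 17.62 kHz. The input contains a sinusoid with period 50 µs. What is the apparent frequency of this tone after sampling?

T = 50 µs → f = 1/T = 20 kHz.
20 kHz mod fs = 2.38 kHz.
2.38 kHz ≤ fs/2 = 8.81 kHz, appears at 2.38 kHz.

2.38 kHz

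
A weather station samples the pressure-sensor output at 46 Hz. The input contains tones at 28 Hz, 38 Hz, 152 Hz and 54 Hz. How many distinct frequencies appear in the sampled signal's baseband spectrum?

3

fs/2 = 23 Hz.
28 Hz > fs/2 = 23 Hz, folds to fs − 28 Hz = 18 Hz.
38 Hz > fs/2 = 23 Hz, folds to fs − 38 Hz = 8 Hz.
152 Hz mod fs = 14 Hz.
14 Hz ≤ fs/2 = 23 Hz, appears at 14 Hz.
54 Hz mod fs = 8 Hz.
8 Hz ≤ fs/2 = 23 Hz, appears at 8 Hz.
Distinct values: {8 Hz, 14 Hz, 18 Hz} → 3.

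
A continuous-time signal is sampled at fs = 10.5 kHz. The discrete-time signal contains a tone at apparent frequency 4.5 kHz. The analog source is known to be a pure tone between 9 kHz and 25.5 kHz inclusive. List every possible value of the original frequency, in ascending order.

Frequencies that alias to 4.5 kHz are k·fs ± 4.5 kHz for integer k ≥ 0.
k=0: 4.5 kHz.
k=1: 6 kHz, 15 kHz.
k=2: 16.5 kHz, 25.5 kHz.
k=3: 27 kHz, 36 kHz.
Within [9 kHz, 25.5 kHz]: 15 kHz, 16.5 kHz, 25.5 kHz.

15 kHz, 16.5 kHz, 25.5 kHz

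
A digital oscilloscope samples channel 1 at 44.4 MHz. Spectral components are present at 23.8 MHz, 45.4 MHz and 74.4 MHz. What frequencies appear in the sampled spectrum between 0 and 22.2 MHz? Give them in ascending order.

1 MHz, 14.4 MHz, 20.6 MHz

fs/2 = 22.2 MHz.
23.8 MHz > fs/2 = 22.2 MHz, folds to fs − 23.8 MHz = 20.6 MHz.
45.4 MHz mod fs = 1 MHz.
1 MHz ≤ fs/2 = 22.2 MHz, appears at 1 MHz.
74.4 MHz mod fs = 30 MHz.
30 MHz > fs/2 = 22.2 MHz, folds to fs − 30 MHz = 14.4 MHz.
Distinct values: {1 MHz, 14.4 MHz, 20.6 MHz}.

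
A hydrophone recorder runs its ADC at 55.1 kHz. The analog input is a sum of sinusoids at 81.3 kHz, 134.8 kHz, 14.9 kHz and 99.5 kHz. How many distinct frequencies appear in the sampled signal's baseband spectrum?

fs/2 = 27.55 kHz.
81.3 kHz mod fs = 26.2 kHz.
26.2 kHz ≤ fs/2 = 27.55 kHz, appears at 26.2 kHz.
134.8 kHz mod fs = 24.6 kHz.
24.6 kHz ≤ fs/2 = 27.55 kHz, appears at 24.6 kHz.
14.9 kHz ≤ fs/2 = 27.55 kHz, passes unchanged.
99.5 kHz mod fs = 44.4 kHz.
44.4 kHz > fs/2 = 27.55 kHz, folds to fs − 44.4 kHz = 10.7 kHz.
Distinct values: {10.7 kHz, 14.9 kHz, 24.6 kHz, 26.2 kHz} → 4.

4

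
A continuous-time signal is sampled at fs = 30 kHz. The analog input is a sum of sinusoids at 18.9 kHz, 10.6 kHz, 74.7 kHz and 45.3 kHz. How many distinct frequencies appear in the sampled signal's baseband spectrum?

fs/2 = 15 kHz.
18.9 kHz > fs/2 = 15 kHz, folds to fs − 18.9 kHz = 11.1 kHz.
10.6 kHz ≤ fs/2 = 15 kHz, passes unchanged.
74.7 kHz mod fs = 14.7 kHz.
14.7 kHz ≤ fs/2 = 15 kHz, appears at 14.7 kHz.
45.3 kHz mod fs = 15.3 kHz.
15.3 kHz > fs/2 = 15 kHz, folds to fs − 15.3 kHz = 14.7 kHz.
Distinct values: {10.6 kHz, 11.1 kHz, 14.7 kHz} → 3.

3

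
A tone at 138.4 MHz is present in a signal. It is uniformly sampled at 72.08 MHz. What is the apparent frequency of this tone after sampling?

138.4 MHz mod fs = 66.32 MHz.
66.32 MHz > fs/2 = 36.04 MHz, folds to fs − 66.32 MHz = 5.76 MHz.

5.76 MHz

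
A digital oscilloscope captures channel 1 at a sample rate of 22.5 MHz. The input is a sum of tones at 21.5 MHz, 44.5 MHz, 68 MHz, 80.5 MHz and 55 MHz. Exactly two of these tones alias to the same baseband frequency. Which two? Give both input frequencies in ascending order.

fs/2 = 11.25 MHz.
21.5 MHz > fs/2 = 11.25 MHz, folds to fs − 21.5 MHz = 1 MHz.
44.5 MHz mod fs = 22 MHz.
22 MHz > fs/2 = 11.25 MHz, folds to fs − 22 MHz = 0.5 MHz.
68 MHz mod fs = 0.5 MHz.
0.5 MHz ≤ fs/2 = 11.25 MHz, appears at 0.5 MHz.
80.5 MHz mod fs = 13 MHz.
13 MHz > fs/2 = 11.25 MHz, folds to fs − 13 MHz = 9.5 MHz.
55 MHz mod fs = 10 MHz.
10 MHz ≤ fs/2 = 11.25 MHz, appears at 10 MHz.
44.5 MHz and 68 MHz both map to 0.5 MHz.

44.5 MHz, 68 MHz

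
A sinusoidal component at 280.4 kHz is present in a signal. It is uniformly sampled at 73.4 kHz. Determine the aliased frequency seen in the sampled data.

13.2 kHz

280.4 kHz mod fs = 60.2 kHz.
60.2 kHz > fs/2 = 36.7 kHz, folds to fs − 60.2 kHz = 13.2 kHz.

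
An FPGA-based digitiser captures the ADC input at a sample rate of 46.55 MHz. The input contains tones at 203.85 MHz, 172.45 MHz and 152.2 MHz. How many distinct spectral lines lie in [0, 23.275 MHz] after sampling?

3

fs/2 = 23.275 MHz.
203.85 MHz mod fs = 17.65 MHz.
17.65 MHz ≤ fs/2 = 23.275 MHz, appears at 17.65 MHz.
172.45 MHz mod fs = 32.8 MHz.
32.8 MHz > fs/2 = 23.275 MHz, folds to fs − 32.8 MHz = 13.75 MHz.
152.2 MHz mod fs = 12.55 MHz.
12.55 MHz ≤ fs/2 = 23.275 MHz, appears at 12.55 MHz.
Distinct values: {12.55 MHz, 13.75 MHz, 17.65 MHz} → 3.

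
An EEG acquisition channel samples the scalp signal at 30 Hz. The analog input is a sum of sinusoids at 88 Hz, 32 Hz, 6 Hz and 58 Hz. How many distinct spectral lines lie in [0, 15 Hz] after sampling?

2

fs/2 = 15 Hz.
88 Hz mod fs = 28 Hz.
28 Hz > fs/2 = 15 Hz, folds to fs − 28 Hz = 2 Hz.
32 Hz mod fs = 2 Hz.
2 Hz ≤ fs/2 = 15 Hz, appears at 2 Hz.
6 Hz ≤ fs/2 = 15 Hz, passes unchanged.
58 Hz mod fs = 28 Hz.
28 Hz > fs/2 = 15 Hz, folds to fs − 28 Hz = 2 Hz.
Distinct values: {2 Hz, 6 Hz} → 2.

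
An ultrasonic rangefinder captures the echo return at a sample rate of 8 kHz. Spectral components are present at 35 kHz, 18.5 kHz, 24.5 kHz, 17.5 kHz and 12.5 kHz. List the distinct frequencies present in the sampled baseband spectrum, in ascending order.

0.5 kHz, 1.5 kHz, 2.5 kHz, 3 kHz, 3.5 kHz

fs/2 = 4 kHz.
35 kHz mod fs = 3 kHz.
3 kHz ≤ fs/2 = 4 kHz, appears at 3 kHz.
18.5 kHz mod fs = 2.5 kHz.
2.5 kHz ≤ fs/2 = 4 kHz, appears at 2.5 kHz.
24.5 kHz mod fs = 0.5 kHz.
0.5 kHz ≤ fs/2 = 4 kHz, appears at 0.5 kHz.
17.5 kHz mod fs = 1.5 kHz.
1.5 kHz ≤ fs/2 = 4 kHz, appears at 1.5 kHz.
12.5 kHz mod fs = 4.5 kHz.
4.5 kHz > fs/2 = 4 kHz, folds to fs − 4.5 kHz = 3.5 kHz.
Distinct values: {0.5 kHz, 1.5 kHz, 2.5 kHz, 3 kHz, 3.5 kHz}.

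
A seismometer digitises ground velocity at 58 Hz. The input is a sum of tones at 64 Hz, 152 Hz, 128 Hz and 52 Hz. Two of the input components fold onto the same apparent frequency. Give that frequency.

fs/2 = 29 Hz.
64 Hz mod fs = 6 Hz.
6 Hz ≤ fs/2 = 29 Hz, appears at 6 Hz.
152 Hz mod fs = 36 Hz.
36 Hz > fs/2 = 29 Hz, folds to fs − 36 Hz = 22 Hz.
128 Hz mod fs = 12 Hz.
12 Hz ≤ fs/2 = 29 Hz, appears at 12 Hz.
52 Hz > fs/2 = 29 Hz, folds to fs − 52 Hz = 6 Hz.
52 Hz and 64 Hz both map to 6 Hz.

6 Hz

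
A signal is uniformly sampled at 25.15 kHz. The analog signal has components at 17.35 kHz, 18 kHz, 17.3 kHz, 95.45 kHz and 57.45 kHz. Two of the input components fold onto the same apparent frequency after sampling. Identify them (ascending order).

fs/2 = 12.575 kHz.
17.35 kHz > fs/2 = 12.575 kHz, folds to fs − 17.35 kHz = 7.8 kHz.
18 kHz > fs/2 = 12.575 kHz, folds to fs − 18 kHz = 7.15 kHz.
17.3 kHz > fs/2 = 12.575 kHz, folds to fs − 17.3 kHz = 7.85 kHz.
95.45 kHz mod fs = 20 kHz.
20 kHz > fs/2 = 12.575 kHz, folds to fs − 20 kHz = 5.15 kHz.
57.45 kHz mod fs = 7.15 kHz.
7.15 kHz ≤ fs/2 = 12.575 kHz, appears at 7.15 kHz.
18 kHz and 57.45 kHz both map to 7.15 kHz.

18 kHz, 57.45 kHz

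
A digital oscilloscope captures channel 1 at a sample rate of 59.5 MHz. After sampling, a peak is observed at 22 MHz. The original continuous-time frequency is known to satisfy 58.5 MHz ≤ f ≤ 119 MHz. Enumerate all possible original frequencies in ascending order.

81.5 MHz, 97 MHz

Frequencies that alias to 22 MHz are k·fs ± 22 MHz for integer k ≥ 0.
k=0: 22 MHz.
k=1: 37.5 MHz, 81.5 MHz.
k=2: 97 MHz, 141 MHz.
k=3: 156.5 MHz, 200.5 MHz.
Within [58.5 MHz, 119 MHz]: 81.5 MHz, 97 MHz.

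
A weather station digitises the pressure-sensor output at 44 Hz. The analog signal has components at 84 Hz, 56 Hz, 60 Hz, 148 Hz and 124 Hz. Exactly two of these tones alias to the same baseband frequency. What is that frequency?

fs/2 = 22 Hz.
84 Hz mod fs = 40 Hz.
40 Hz > fs/2 = 22 Hz, folds to fs − 40 Hz = 4 Hz.
56 Hz mod fs = 12 Hz.
12 Hz ≤ fs/2 = 22 Hz, appears at 12 Hz.
60 Hz mod fs = 16 Hz.
16 Hz ≤ fs/2 = 22 Hz, appears at 16 Hz.
148 Hz mod fs = 16 Hz.
16 Hz ≤ fs/2 = 22 Hz, appears at 16 Hz.
124 Hz mod fs = 36 Hz.
36 Hz > fs/2 = 22 Hz, folds to fs − 36 Hz = 8 Hz.
60 Hz and 148 Hz both map to 16 Hz.

16 Hz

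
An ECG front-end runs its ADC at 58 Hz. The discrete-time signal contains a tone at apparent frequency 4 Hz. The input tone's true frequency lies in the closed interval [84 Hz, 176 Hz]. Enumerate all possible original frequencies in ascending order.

Frequencies that alias to 4 Hz are k·fs ± 4 Hz for integer k ≥ 0.
k=0: 4 Hz.
k=1: 54 Hz, 62 Hz.
k=2: 112 Hz, 120 Hz.
k=3: 170 Hz, 178 Hz.
k=4: 228 Hz, 236 Hz.
Within [84 Hz, 176 Hz]: 112 Hz, 120 Hz, 170 Hz.

112 Hz, 120 Hz, 170 Hz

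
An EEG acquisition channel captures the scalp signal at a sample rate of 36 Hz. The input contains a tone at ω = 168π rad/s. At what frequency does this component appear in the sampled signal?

12 Hz

ω = 168π rad/s → f = ω/(2π) = 84 Hz.
84 Hz mod fs = 12 Hz.
12 Hz ≤ fs/2 = 18 Hz, appears at 12 Hz.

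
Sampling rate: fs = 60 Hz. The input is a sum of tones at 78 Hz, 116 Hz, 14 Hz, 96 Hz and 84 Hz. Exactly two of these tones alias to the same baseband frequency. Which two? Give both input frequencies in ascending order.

fs/2 = 30 Hz.
78 Hz mod fs = 18 Hz.
18 Hz ≤ fs/2 = 30 Hz, appears at 18 Hz.
116 Hz mod fs = 56 Hz.
56 Hz > fs/2 = 30 Hz, folds to fs − 56 Hz = 4 Hz.
14 Hz ≤ fs/2 = 30 Hz, passes unchanged.
96 Hz mod fs = 36 Hz.
36 Hz > fs/2 = 30 Hz, folds to fs − 36 Hz = 24 Hz.
84 Hz mod fs = 24 Hz.
24 Hz ≤ fs/2 = 30 Hz, appears at 24 Hz.
84 Hz and 96 Hz both map to 24 Hz.

84 Hz, 96 Hz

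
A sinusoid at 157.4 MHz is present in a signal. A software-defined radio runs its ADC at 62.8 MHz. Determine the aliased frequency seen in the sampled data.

157.4 MHz mod fs = 31.8 MHz.
31.8 MHz > fs/2 = 31.4 MHz, folds to fs − 31.8 MHz = 31 MHz.

31 MHz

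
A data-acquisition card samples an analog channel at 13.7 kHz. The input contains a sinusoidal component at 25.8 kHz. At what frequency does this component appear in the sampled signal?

1.6 kHz

25.8 kHz mod fs = 12.1 kHz.
12.1 kHz > fs/2 = 6.85 kHz, folds to fs − 12.1 kHz = 1.6 kHz.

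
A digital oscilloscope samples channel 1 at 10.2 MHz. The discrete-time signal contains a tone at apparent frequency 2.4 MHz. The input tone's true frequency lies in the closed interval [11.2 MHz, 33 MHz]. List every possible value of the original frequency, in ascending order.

12.6 MHz, 18 MHz, 22.8 MHz, 28.2 MHz, 33 MHz

Frequencies that alias to 2.4 MHz are k·fs ± 2.4 MHz for integer k ≥ 0.
k=0: 2.4 MHz.
k=1: 7.8 MHz, 12.6 MHz.
k=2: 18 MHz, 22.8 MHz.
k=3: 28.2 MHz, 33 MHz.
k=4: 38.4 MHz, 43.2 MHz.
Within [11.2 MHz, 33 MHz]: 12.6 MHz, 18 MHz, 22.8 MHz, 28.2 MHz, 33 MHz.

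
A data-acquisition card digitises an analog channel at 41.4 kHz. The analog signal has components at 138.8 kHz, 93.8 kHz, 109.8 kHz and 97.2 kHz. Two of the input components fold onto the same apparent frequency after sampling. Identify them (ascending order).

97.2 kHz, 109.8 kHz

fs/2 = 20.7 kHz.
138.8 kHz mod fs = 14.6 kHz.
14.6 kHz ≤ fs/2 = 20.7 kHz, appears at 14.6 kHz.
93.8 kHz mod fs = 11 kHz.
11 kHz ≤ fs/2 = 20.7 kHz, appears at 11 kHz.
109.8 kHz mod fs = 27 kHz.
27 kHz > fs/2 = 20.7 kHz, folds to fs − 27 kHz = 14.4 kHz.
97.2 kHz mod fs = 14.4 kHz.
14.4 kHz ≤ fs/2 = 20.7 kHz, appears at 14.4 kHz.
97.2 kHz and 109.8 kHz both map to 14.4 kHz.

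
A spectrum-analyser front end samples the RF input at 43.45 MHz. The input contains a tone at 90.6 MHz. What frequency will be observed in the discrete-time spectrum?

90.6 MHz mod fs = 3.7 MHz.
3.7 MHz ≤ fs/2 = 21.725 MHz, appears at 3.7 MHz.

3.7 MHz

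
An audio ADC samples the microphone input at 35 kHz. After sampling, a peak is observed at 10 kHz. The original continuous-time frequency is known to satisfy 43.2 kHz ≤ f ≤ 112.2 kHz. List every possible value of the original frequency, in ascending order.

45 kHz, 60 kHz, 80 kHz, 95 kHz

Frequencies that alias to 10 kHz are k·fs ± 10 kHz for integer k ≥ 0.
k=0: 10 kHz.
k=1: 25 kHz, 45 kHz.
k=2: 60 kHz, 80 kHz.
k=3: 95 kHz, 115 kHz.
k=4: 130 kHz, 150 kHz.
Within [43.2 kHz, 112.2 kHz]: 45 kHz, 60 kHz, 80 kHz, 95 kHz.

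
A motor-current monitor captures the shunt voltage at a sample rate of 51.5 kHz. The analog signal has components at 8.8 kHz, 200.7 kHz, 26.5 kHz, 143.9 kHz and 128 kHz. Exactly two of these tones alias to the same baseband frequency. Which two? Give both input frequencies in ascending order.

26.5 kHz, 128 kHz

fs/2 = 25.75 kHz.
8.8 kHz ≤ fs/2 = 25.75 kHz, passes unchanged.
200.7 kHz mod fs = 46.2 kHz.
46.2 kHz > fs/2 = 25.75 kHz, folds to fs − 46.2 kHz = 5.3 kHz.
26.5 kHz > fs/2 = 25.75 kHz, folds to fs − 26.5 kHz = 25 kHz.
143.9 kHz mod fs = 40.9 kHz.
40.9 kHz > fs/2 = 25.75 kHz, folds to fs − 40.9 kHz = 10.6 kHz.
128 kHz mod fs = 25 kHz.
25 kHz ≤ fs/2 = 25.75 kHz, appears at 25 kHz.
26.5 kHz and 128 kHz both map to 25 kHz.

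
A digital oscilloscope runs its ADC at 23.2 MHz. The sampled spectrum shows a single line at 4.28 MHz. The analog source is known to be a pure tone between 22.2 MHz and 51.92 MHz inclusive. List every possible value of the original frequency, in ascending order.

Frequencies that alias to 4.28 MHz are k·fs ± 4.28 MHz for integer k ≥ 0.
k=0: 4.28 MHz.
k=1: 18.92 MHz, 27.48 MHz.
k=2: 42.12 MHz, 50.68 MHz.
k=3: 65.32 MHz, 73.88 MHz.
Within [22.2 MHz, 51.92 MHz]: 27.48 MHz, 42.12 MHz, 50.68 MHz.

27.48 MHz, 42.12 MHz, 50.68 MHz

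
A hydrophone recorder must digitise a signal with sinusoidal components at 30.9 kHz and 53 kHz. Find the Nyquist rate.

106 kHz

Highest-frequency component: 53 kHz.
Nyquist rate = 2 × 53 kHz = 106 kHz.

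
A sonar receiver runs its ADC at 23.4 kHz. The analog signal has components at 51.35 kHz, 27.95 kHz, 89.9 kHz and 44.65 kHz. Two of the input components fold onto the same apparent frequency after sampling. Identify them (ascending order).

27.95 kHz, 51.35 kHz

fs/2 = 11.7 kHz.
51.35 kHz mod fs = 4.55 kHz.
4.55 kHz ≤ fs/2 = 11.7 kHz, appears at 4.55 kHz.
27.95 kHz mod fs = 4.55 kHz.
4.55 kHz ≤ fs/2 = 11.7 kHz, appears at 4.55 kHz.
89.9 kHz mod fs = 19.7 kHz.
19.7 kHz > fs/2 = 11.7 kHz, folds to fs − 19.7 kHz = 3.7 kHz.
44.65 kHz mod fs = 21.25 kHz.
21.25 kHz > fs/2 = 11.7 kHz, folds to fs − 21.25 kHz = 2.15 kHz.
27.95 kHz and 51.35 kHz both map to 4.55 kHz.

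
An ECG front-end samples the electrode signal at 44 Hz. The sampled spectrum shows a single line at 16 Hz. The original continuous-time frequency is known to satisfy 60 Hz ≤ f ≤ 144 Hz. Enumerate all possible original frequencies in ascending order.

60 Hz, 72 Hz, 104 Hz, 116 Hz

Frequencies that alias to 16 Hz are k·fs ± 16 Hz for integer k ≥ 0.
k=0: 16 Hz.
k=1: 28 Hz, 60 Hz.
k=2: 72 Hz, 104 Hz.
k=3: 116 Hz, 148 Hz.
k=4: 160 Hz, 192 Hz.
Within [60 Hz, 144 Hz]: 60 Hz, 72 Hz, 104 Hz, 116 Hz.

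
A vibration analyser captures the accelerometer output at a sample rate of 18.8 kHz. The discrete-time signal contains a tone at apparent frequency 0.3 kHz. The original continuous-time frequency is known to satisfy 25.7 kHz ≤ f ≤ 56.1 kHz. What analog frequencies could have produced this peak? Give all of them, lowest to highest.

Frequencies that alias to 0.3 kHz are k·fs ± 0.3 kHz for integer k ≥ 0.
k=0: 0.3 kHz.
k=1: 18.5 kHz, 19.1 kHz.
k=2: 37.3 kHz, 37.9 kHz.
k=3: 56.1 kHz, 56.7 kHz.
k=4: 74.9 kHz, 75.5 kHz.
Within [25.7 kHz, 56.1 kHz]: 37.3 kHz, 37.9 kHz, 56.1 kHz.

37.3 kHz, 37.9 kHz, 56.1 kHz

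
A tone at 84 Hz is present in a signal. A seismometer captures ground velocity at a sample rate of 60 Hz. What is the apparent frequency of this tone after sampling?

24 Hz

84 Hz mod fs = 24 Hz.
24 Hz ≤ fs/2 = 30 Hz, appears at 24 Hz.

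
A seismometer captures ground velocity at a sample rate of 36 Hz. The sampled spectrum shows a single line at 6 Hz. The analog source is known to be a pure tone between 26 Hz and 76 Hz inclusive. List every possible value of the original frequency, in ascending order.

Frequencies that alias to 6 Hz are k·fs ± 6 Hz for integer k ≥ 0.
k=0: 6 Hz.
k=1: 30 Hz, 42 Hz.
k=2: 66 Hz, 78 Hz.
k=3: 102 Hz, 114 Hz.
Within [26 Hz, 76 Hz]: 30 Hz, 42 Hz, 66 Hz.

30 Hz, 42 Hz, 66 Hz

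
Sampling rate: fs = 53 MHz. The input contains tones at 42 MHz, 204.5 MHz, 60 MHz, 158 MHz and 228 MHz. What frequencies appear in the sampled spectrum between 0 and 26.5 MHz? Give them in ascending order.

fs/2 = 26.5 MHz.
42 MHz > fs/2 = 26.5 MHz, folds to fs − 42 MHz = 11 MHz.
204.5 MHz mod fs = 45.5 MHz.
45.5 MHz > fs/2 = 26.5 MHz, folds to fs − 45.5 MHz = 7.5 MHz.
60 MHz mod fs = 7 MHz.
7 MHz ≤ fs/2 = 26.5 MHz, appears at 7 MHz.
158 MHz mod fs = 52 MHz.
52 MHz > fs/2 = 26.5 MHz, folds to fs − 52 MHz = 1 MHz.
228 MHz mod fs = 16 MHz.
16 MHz ≤ fs/2 = 26.5 MHz, appears at 16 MHz.
Distinct values: {1 MHz, 7 MHz, 7.5 MHz, 11 MHz, 16 MHz}.

1 MHz, 7 MHz, 7.5 MHz, 11 MHz, 16 MHz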